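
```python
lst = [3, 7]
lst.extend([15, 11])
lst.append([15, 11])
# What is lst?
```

After line 1: lst = [3, 7]
After line 2 (extend unpacks [15, 11]): lst = [3, 7, 15, 11]
After line 3 (append adds [15, 11] as single element): lst = [3, 7, 15, 11, [15, 11]]

[3, 7, 15, 11, [15, 11]]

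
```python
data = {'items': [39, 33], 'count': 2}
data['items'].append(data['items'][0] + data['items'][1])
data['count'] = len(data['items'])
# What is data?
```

After line 1: data = {'items': [39, 33], 'count': 2}
After line 2 (append 39 + 33 = 72): data = {'items': [39, 33, 72], 'count': 2}
After line 3 (count = len(items) = 3): data = {'items': [39, 33, 72], 'count': 3}

{'items': [39, 33, 72], 'count': 3}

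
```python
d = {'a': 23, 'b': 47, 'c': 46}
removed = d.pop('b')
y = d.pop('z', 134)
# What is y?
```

After line 1: d = {'a': 23, 'b': 47, 'c': 46}
After line 2 (pop 'b' returns 47): d = {'a': 23, 'c': 46}, removed = 47
After line 3 (pop 'z' missing, returns default 134): d = {'a': 23, 'c': 46}, y = 134

134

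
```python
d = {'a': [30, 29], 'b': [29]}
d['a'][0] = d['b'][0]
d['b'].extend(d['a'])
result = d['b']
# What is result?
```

After line 1: d = {'a': [30, 29], 'b': [29]}
After line 2 (a[0] = b[0] = 29): d = {'a': [29, 29], 'b': [29]}
After line 3 (b.extend(a) appends [29, 29]): d = {'a': [29, 29], 'b': [29, 29, 29]}
After line 4: result = d['b'] = [29, 29, 29]

[29, 29, 29]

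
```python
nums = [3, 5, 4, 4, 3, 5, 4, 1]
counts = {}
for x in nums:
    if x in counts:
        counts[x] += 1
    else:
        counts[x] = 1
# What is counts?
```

Initial: counts = {}, nums = [3, 5, 4, 4, 3, 5, 4, 1]
See 3: counts = {3: 1}
See 5: counts = {3: 1, 5: 1}
See 4: counts = {3: 1, 5: 1, 4: 1}
See 4: counts = {3: 1, 5: 1, 4: 2}
See 3: counts = {3: 2, 5: 1, 4: 2}
See 5: counts = {3: 2, 5: 2, 4: 2}
See 4: counts = {3: 2, 5: 2, 4: 3}
See 1: counts = {3: 2, 5: 2, 4: 3, 1: 1}

{3: 2, 5: 2, 4: 3, 1: 1}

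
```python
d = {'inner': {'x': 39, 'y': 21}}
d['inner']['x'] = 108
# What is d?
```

After line 1: d = {'inner': {'x': 39, 'y': 21}}
After line 2 (inner x overwritten): d = {'inner': {'x': 108, 'y': 21}}

{'inner': {'x': 108, 'y': 21}}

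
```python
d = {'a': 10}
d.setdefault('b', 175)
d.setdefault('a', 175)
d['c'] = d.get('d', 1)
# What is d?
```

After line 1: d = {'a': 10}
After line 2 (setdefault adds 'b'=175): d = {'a': 10, 'b': 175}
After line 3 (setdefault 'a' no-op, already exists): d = {'a': 10, 'b': 175}
After line 4 (get('d', 1) returns default since 'd' not in d): d = {'a': 10, 'b': 175, 'c': 1}

{'a': 10, 'b': 175, 'c': 1}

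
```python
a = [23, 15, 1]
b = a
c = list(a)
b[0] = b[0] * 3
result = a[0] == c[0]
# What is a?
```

After line 1: a = [23, 15, 1]
After line 2 (b = a, alias): a = [23, 15, 1], b = [23, 15, 1]
After line 3 (c = list(a) is a copy, new object): c = [23, 15, 1]
After line 4 (b[0] = 23 * 3 = 69; mutates shared a/b): a = b = [69, 15, 1], c = [23, 15, 1]
After line 5 (a[0] = 69, c[0] = 23; result = False)

[69, 15, 1]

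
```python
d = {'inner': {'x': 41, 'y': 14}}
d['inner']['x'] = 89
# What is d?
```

After line 1: d = {'inner': {'x': 41, 'y': 14}}
After line 2 (inner x overwritten): d = {'inner': {'x': 89, 'y': 14}}

{'inner': {'x': 89, 'y': 14}}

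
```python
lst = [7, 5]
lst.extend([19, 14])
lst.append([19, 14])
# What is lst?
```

After line 1: lst = [7, 5]
After line 2 (extend unpacks [19, 14]): lst = [7, 5, 19, 14]
After line 3 (append adds [19, 14] as single element): lst = [7, 5, 19, 14, [19, 14]]

[7, 5, 19, 14, [19, 14]]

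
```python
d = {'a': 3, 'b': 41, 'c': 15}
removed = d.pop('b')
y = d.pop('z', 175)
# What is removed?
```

After line 1: d = {'a': 3, 'b': 41, 'c': 15}
After line 2 (pop 'b' returns 41): d = {'a': 3, 'c': 15}, removed = 41
After line 3 (pop 'z' missing, returns default 175): d = {'a': 3, 'c': 15}, y = 175

41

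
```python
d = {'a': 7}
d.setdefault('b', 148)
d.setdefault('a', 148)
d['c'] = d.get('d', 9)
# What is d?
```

After line 1: d = {'a': 7}
After line 2 (setdefault adds 'b'=148): d = {'a': 7, 'b': 148}
After line 3 (setdefault 'a' no-op, already exists): d = {'a': 7, 'b': 148}
After line 4 (get('d', 9) returns default since 'd' not in d): d = {'a': 7, 'b': 148, 'c': 9}

{'a': 7, 'b': 148, 'c': 9}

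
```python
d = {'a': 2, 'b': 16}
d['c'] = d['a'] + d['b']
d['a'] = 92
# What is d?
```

After line 1: d = {'a': 2, 'b': 16}
After line 2 (d['c'] = 2 + 16): d = {'a': 2, 'b': 16, 'c': 18}
After line 3: d = {'a': 92, 'b': 16, 'c': 18}

{'a': 92, 'b': 16, 'c': 18}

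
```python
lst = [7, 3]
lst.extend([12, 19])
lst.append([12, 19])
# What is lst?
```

After line 1: lst = [7, 3]
After line 2 (extend unpacks [12, 19]): lst = [7, 3, 12, 19]
After line 3 (append adds [12, 19] as single element): lst = [7, 3, 12, 19, [12, 19]]

[7, 3, 12, 19, [12, 19]]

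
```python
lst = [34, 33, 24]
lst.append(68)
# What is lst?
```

[34, 33, 24, 68]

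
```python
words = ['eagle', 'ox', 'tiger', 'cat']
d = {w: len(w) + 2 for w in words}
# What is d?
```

{'eagle': 7, 'ox': 4, 'tiger': 7, 'cat': 5}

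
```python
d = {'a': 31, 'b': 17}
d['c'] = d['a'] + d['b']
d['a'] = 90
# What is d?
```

After line 1: d = {'a': 31, 'b': 17}
After line 2 (d['c'] = 31 + 17): d = {'a': 31, 'b': 17, 'c': 48}
After line 3: d = {'a': 90, 'b': 17, 'c': 48}

{'a': 90, 'b': 17, 'c': 48}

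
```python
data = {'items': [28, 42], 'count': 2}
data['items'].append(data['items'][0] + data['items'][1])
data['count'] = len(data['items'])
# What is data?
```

After line 1: data = {'items': [28, 42], 'count': 2}
After line 2 (append 28 + 42 = 70): data = {'items': [28, 42, 70], 'count': 2}
After line 3 (count = len(items) = 3): data = {'items': [28, 42, 70], 'count': 3}

{'items': [28, 42, 70], 'count': 3}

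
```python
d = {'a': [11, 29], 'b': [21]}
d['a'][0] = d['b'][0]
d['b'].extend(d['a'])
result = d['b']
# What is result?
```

After line 1: d = {'a': [11, 29], 'b': [21]}
After line 2 (a[0] = b[0] = 21): d = {'a': [21, 29], 'b': [21]}
After line 3 (b.extend(a) appends [21, 29]): d = {'a': [21, 29], 'b': [21, 21, 29]}
After line 4: result = d['b'] = [21, 21, 29]

[21, 21, 29]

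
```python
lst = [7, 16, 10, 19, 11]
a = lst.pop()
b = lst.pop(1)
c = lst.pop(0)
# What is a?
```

After line 1: lst = [7, 16, 10, 19, 11]
After line 2 (pop() -> a = 11): lst = [7, 16, 10, 19]
After line 3 (pop(1) -> b = 16): lst = [7, 10, 19]
After line 4 (pop(0) -> c = 7): lst = [10, 19]

11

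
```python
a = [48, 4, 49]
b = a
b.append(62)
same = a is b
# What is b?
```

After line 1: a = [48, 4, 49]
After line 2 (b = a is an alias, same object): a = [48, 4, 49], b = [48, 4, 49]
After line 3 (b.append mutates the shared list): a = [48, 4, 49, 62], b = [48, 4, 49, 62]
After line 4 (same = a is b; same object -> True): same = True

[48, 4, 49, 62]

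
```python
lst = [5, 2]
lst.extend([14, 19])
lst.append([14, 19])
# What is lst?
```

After line 1: lst = [5, 2]
After line 2 (extend unpacks [14, 19]): lst = [5, 2, 14, 19]
After line 3 (append adds [14, 19] as single element): lst = [5, 2, 14, 19, [14, 19]]

[5, 2, 14, 19, [14, 19]]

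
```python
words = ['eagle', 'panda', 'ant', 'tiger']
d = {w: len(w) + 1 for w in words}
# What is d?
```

{'eagle': 6, 'panda': 6, 'ant': 4, 'tiger': 6}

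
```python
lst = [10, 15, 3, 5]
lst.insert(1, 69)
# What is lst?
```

[10, 69, 15, 3, 5]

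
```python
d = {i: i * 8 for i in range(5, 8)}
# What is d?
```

{5: 40, 6: 48, 7: 56}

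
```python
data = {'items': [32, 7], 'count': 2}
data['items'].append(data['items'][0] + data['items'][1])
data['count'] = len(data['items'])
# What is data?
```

After line 1: data = {'items': [32, 7], 'count': 2}
After line 2 (append 32 + 7 = 39): data = {'items': [32, 7, 39], 'count': 2}
After line 3 (count = len(items) = 3): data = {'items': [32, 7, 39], 'count': 3}

{'items': [32, 7, 39], 'count': 3}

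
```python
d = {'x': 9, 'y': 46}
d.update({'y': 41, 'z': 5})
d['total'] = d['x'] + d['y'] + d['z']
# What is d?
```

After line 1: d = {'x': 9, 'y': 46}
After line 2 (y overwritten, z added): d = {'x': 9, 'y': 41, 'z': 5}
After line 3 (total = 9 + 41 + 5 = 55): d = {'x': 9, 'y': 41, 'z': 5, 'total': 55}

{'x': 9, 'y': 41, 'z': 5, 'total': 55}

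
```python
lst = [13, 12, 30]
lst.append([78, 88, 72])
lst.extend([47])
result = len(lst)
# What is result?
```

After line 1: lst = [13, 12, 30]
After line 2 (append adds [78, 88, 72] as single element): lst = [13, 12, 30, [78, 88, 72]]
After line 3 (extend unpacks [47], adds 47): lst = [13, 12, 30, [78, 88, 72], 47]
After line 4: result = len(lst) = 5

5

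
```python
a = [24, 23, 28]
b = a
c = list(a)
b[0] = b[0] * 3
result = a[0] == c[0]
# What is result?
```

After line 1: a = [24, 23, 28]
After line 2 (b = a, alias): a = [24, 23, 28], b = [24, 23, 28]
After line 3 (c = list(a) is a copy, new object): c = [24, 23, 28]
After line 4 (b[0] = 24 * 3 = 72; mutates shared a/b): a = b = [72, 23, 28], c = [24, 23, 28]
After line 5 (a[0] = 72, c[0] = 24; result = False)

False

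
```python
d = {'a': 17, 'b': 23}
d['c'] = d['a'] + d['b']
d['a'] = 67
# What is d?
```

After line 1: d = {'a': 17, 'b': 23}
After line 2 (d['c'] = 17 + 23): d = {'a': 17, 'b': 23, 'c': 40}
After line 3: d = {'a': 67, 'b': 23, 'c': 40}

{'a': 67, 'b': 23, 'c': 40}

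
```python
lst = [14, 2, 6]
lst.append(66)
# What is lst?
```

[14, 2, 6, 66]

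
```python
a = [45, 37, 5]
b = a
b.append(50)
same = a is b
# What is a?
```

After line 1: a = [45, 37, 5]
After line 2 (b = a is an alias, same object): a = [45, 37, 5], b = [45, 37, 5]
After line 3 (b.append mutates the shared list): a = [45, 37, 5, 50], b = [45, 37, 5, 50]
After line 4 (same = a is b; same object -> True): same = True

[45, 37, 5, 50]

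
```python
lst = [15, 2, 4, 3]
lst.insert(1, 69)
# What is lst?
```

[15, 69, 2, 4, 3]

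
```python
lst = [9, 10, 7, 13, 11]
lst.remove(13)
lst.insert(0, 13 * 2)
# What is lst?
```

After line 1: lst = [9, 10, 7, 13, 11]
After line 2 (remove first 13): lst = [9, 10, 7, 11]
After line 3 (insert 26 at index 0): lst = [26, 9, 10, 7, 11]

[26, 9, 10, 7, 11]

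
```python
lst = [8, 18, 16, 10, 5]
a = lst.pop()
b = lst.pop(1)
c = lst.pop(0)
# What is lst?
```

After line 1: lst = [8, 18, 16, 10, 5]
After line 2 (pop() -> a = 5): lst = [8, 18, 16, 10]
After line 3 (pop(1) -> b = 18): lst = [8, 16, 10]
After line 4 (pop(0) -> c = 8): lst = [16, 10]

[16, 10]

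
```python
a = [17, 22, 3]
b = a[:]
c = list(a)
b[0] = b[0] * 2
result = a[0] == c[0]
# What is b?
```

After line 1: a = [17, 22, 3]
After line 2 (b = a[:], copy): a = [17, 22, 3], b = [17, 22, 3]
After line 3 (c = list(a) is a copy, new object): c = [17, 22, 3]
After line 4 (b[0] = 17 * 2 = 34; only b mutates (copy)): a = [17, 22, 3], b = [34, 22, 3], c = [17, 22, 3]
After line 5 (a[0] = 17, c[0] = 17; result = True)

[34, 22, 3]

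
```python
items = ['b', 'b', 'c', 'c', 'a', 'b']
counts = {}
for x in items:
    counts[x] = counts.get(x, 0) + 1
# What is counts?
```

Initial: counts = {}, items = ['b', 'b', 'c', 'c', 'a', 'b']
See 'b': counts = {'b': 1}
See 'b': counts = {'b': 2}
See 'c': counts = {'b': 2, 'c': 1}
See 'c': counts = {'b': 2, 'c': 2}
See 'a': counts = {'b': 2, 'c': 2, 'a': 1}
See 'b': counts = {'b': 3, 'c': 2, 'a': 1}

{'b': 3, 'c': 2, 'a': 1}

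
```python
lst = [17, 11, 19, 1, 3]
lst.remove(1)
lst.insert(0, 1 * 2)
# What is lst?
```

After line 1: lst = [17, 11, 19, 1, 3]
After line 2 (remove first 1): lst = [17, 11, 19, 3]
After line 3 (insert 2 at index 0): lst = [2, 17, 11, 19, 3]

[2, 17, 11, 19, 3]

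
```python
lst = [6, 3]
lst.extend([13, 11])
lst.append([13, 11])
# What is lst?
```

After line 1: lst = [6, 3]
After line 2 (extend unpacks [13, 11]): lst = [6, 3, 13, 11]
After line 3 (append adds [13, 11] as single element): lst = [6, 3, 13, 11, [13, 11]]

[6, 3, 13, 11, [13, 11]]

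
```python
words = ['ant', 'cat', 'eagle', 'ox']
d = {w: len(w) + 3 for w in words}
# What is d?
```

{'ant': 6, 'cat': 6, 'eagle': 8, 'ox': 5}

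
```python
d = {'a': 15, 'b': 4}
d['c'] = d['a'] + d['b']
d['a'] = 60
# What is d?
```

After line 1: d = {'a': 15, 'b': 4}
After line 2 (d['c'] = 15 + 4): d = {'a': 15, 'b': 4, 'c': 19}
After line 3: d = {'a': 60, 'b': 4, 'c': 19}

{'a': 60, 'b': 4, 'c': 19}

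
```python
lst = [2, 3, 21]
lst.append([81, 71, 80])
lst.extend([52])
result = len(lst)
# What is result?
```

After line 1: lst = [2, 3, 21]
After line 2 (append adds [81, 71, 80] as single element): lst = [2, 3, 21, [81, 71, 80]]
After line 3 (extend unpacks [52], adds 52): lst = [2, 3, 21, [81, 71, 80], 52]
After line 4: result = len(lst) = 5

5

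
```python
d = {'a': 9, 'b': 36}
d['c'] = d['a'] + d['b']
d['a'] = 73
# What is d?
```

After line 1: d = {'a': 9, 'b': 36}
After line 2 (d['c'] = 9 + 36): d = {'a': 9, 'b': 36, 'c': 45}
After line 3: d = {'a': 73, 'b': 36, 'c': 45}

{'a': 73, 'b': 36, 'c': 45}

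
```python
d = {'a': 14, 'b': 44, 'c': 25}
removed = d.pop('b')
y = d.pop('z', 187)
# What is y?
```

After line 1: d = {'a': 14, 'b': 44, 'c': 25}
After line 2 (pop 'b' returns 44): d = {'a': 14, 'c': 25}, removed = 44
After line 3 (pop 'z' missing, returns default 187): d = {'a': 14, 'c': 25}, y = 187

187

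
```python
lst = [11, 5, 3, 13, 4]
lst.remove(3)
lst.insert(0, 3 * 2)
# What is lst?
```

After line 1: lst = [11, 5, 3, 13, 4]
After line 2 (remove first 3): lst = [11, 5, 13, 4]
After line 3 (insert 6 at index 0): lst = [6, 11, 5, 13, 4]

[6, 11, 5, 13, 4]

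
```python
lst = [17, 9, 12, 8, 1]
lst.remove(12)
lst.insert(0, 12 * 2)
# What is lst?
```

After line 1: lst = [17, 9, 12, 8, 1]
After line 2 (remove first 12): lst = [17, 9, 8, 1]
After line 3 (insert 24 at index 0): lst = [24, 17, 9, 8, 1]

[24, 17, 9, 8, 1]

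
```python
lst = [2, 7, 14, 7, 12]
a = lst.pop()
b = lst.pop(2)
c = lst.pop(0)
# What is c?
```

After line 1: lst = [2, 7, 14, 7, 12]
After line 2 (pop() -> a = 12): lst = [2, 7, 14, 7]
After line 3 (pop(2) -> b = 14): lst = [2, 7, 7]
After line 4 (pop(0) -> c = 2): lst = [7, 7]

2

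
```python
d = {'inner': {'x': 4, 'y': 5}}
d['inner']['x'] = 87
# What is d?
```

After line 1: d = {'inner': {'x': 4, 'y': 5}}
After line 2 (inner x overwritten): d = {'inner': {'x': 87, 'y': 5}}

{'inner': {'x': 87, 'y': 5}}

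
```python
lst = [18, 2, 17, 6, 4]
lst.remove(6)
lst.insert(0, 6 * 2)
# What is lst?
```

After line 1: lst = [18, 2, 17, 6, 4]
After line 2 (remove first 6): lst = [18, 2, 17, 4]
After line 3 (insert 12 at index 0): lst = [12, 18, 2, 17, 4]

[12, 18, 2, 17, 4]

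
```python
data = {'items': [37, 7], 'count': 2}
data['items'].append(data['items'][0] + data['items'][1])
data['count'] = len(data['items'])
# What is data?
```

After line 1: data = {'items': [37, 7], 'count': 2}
After line 2 (append 37 + 7 = 44): data = {'items': [37, 7, 44], 'count': 2}
After line 3 (count = len(items) = 3): data = {'items': [37, 7, 44], 'count': 3}

{'items': [37, 7, 44], 'count': 3}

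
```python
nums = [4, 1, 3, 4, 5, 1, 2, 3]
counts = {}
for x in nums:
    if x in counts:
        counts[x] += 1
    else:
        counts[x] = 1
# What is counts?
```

Initial: counts = {}, nums = [4, 1, 3, 4, 5, 1, 2, 3]
See 4: counts = {4: 1}
See 1: counts = {4: 1, 1: 1}
See 3: counts = {4: 1, 1: 1, 3: 1}
See 4: counts = {4: 2, 1: 1, 3: 1}
See 5: counts = {4: 2, 1: 1, 3: 1, 5: 1}
See 1: counts = {4: 2, 1: 2, 3: 1, 5: 1}
See 2: counts = {4: 2, 1: 2, 3: 1, 5: 1, 2: 1}
See 3: counts = {4: 2, 1: 2, 3: 2, 5: 1, 2: 1}

{4: 2, 1: 2, 3: 2, 5: 1, 2: 1}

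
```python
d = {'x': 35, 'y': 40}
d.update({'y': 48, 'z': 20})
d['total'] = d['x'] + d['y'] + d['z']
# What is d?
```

After line 1: d = {'x': 35, 'y': 40}
After line 2 (y overwritten, z added): d = {'x': 35, 'y': 48, 'z': 20}
After line 3 (total = 35 + 48 + 20 = 103): d = {'x': 35, 'y': 48, 'z': 20, 'total': 103}

{'x': 35, 'y': 48, 'z': 20, 'total': 103}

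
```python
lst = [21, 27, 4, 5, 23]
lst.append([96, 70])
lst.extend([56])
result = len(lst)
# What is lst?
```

After line 1: lst = [21, 27, 4, 5, 23]
After line 2 (append adds [96, 70] as single element): lst = [21, 27, 4, 5, 23, [96, 70]]
After line 3 (extend unpacks [56], adds 56): lst = [21, 27, 4, 5, 23, [96, 70], 56]
After line 4: result = len(lst) = 7

[21, 27, 4, 5, 23, [96, 70], 56]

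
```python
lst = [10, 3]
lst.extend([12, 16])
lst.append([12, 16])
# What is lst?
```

After line 1: lst = [10, 3]
After line 2 (extend unpacks [12, 16]): lst = [10, 3, 12, 16]
After line 3 (append adds [12, 16] as single element): lst = [10, 3, 12, 16, [12, 16]]

[10, 3, 12, 16, [12, 16]]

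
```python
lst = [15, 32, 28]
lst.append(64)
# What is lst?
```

[15, 32, 28, 64]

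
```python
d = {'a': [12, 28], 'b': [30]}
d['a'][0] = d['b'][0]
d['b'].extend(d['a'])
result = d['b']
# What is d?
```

After line 1: d = {'a': [12, 28], 'b': [30]}
After line 2 (a[0] = b[0] = 30): d = {'a': [30, 28], 'b': [30]}
After line 3 (b.extend(a) appends [30, 28]): d = {'a': [30, 28], 'b': [30, 30, 28]}
After line 4: result = d['b'] = [30, 30, 28]

{'a': [30, 28], 'b': [30, 30, 28]}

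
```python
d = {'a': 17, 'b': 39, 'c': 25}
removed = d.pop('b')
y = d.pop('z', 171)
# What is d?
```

After line 1: d = {'a': 17, 'b': 39, 'c': 25}
After line 2 (pop 'b' returns 39): d = {'a': 17, 'c': 25}, removed = 39
After line 3 (pop 'z' missing, returns default 171): d = {'a': 17, 'c': 25}, y = 171

{'a': 17, 'c': 25}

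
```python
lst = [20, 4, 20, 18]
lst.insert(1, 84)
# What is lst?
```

[20, 84, 4, 20, 18]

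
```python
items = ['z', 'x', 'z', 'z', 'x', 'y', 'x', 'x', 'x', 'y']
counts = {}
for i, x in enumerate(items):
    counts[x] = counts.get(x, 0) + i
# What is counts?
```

Initial: counts = {}, items = ['z', 'x', 'z', 'z', 'x', 'y', 'x', 'x', 'x', 'y']
i=0, x='z': counts = {'z': 0}
i=1, x='x': counts = {'z': 0, 'x': 1}
i=2, x='z': counts = {'z': 2, 'x': 1}
i=3, x='z': counts = {'z': 5, 'x': 1}
i=4, x='x': counts = {'z': 5, 'x': 5}
i=5, x='y': counts = {'z': 5, 'x': 5, 'y': 5}
i=6, x='x': counts = {'z': 5, 'x': 11, 'y': 5}
i=7, x='x': counts = {'z': 5, 'x': 18, 'y': 5}
i=8, x='x': counts = {'z': 5, 'x': 26, 'y': 5}
i=9, x='y': counts = {'z': 5, 'x': 26, 'y': 14}

{'z': 5, 'x': 26, 'y': 14}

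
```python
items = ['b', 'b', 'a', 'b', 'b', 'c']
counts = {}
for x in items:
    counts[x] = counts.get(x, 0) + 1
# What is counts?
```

Initial: counts = {}, items = ['b', 'b', 'a', 'b', 'b', 'c']
See 'b': counts = {'b': 1}
See 'b': counts = {'b': 2}
See 'a': counts = {'b': 2, 'a': 1}
See 'b': counts = {'b': 3, 'a': 1}
See 'b': counts = {'b': 4, 'a': 1}
See 'c': counts = {'b': 4, 'a': 1, 'c': 1}

{'b': 4, 'a': 1, 'c': 1}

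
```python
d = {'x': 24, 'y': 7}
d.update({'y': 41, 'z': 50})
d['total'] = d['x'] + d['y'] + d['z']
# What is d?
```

After line 1: d = {'x': 24, 'y': 7}
After line 2 (y overwritten, z added): d = {'x': 24, 'y': 41, 'z': 50}
After line 3 (total = 24 + 41 + 50 = 115): d = {'x': 24, 'y': 41, 'z': 50, 'total': 115}

{'x': 24, 'y': 41, 'z': 50, 'total': 115}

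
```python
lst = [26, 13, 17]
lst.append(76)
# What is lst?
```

[26, 13, 17, 76]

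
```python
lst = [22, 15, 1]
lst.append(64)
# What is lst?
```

[22, 15, 1, 64]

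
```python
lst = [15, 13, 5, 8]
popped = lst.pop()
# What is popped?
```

8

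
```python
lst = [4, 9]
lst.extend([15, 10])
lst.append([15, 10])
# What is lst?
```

After line 1: lst = [4, 9]
After line 2 (extend unpacks [15, 10]): lst = [4, 9, 15, 10]
After line 3 (append adds [15, 10] as single element): lst = [4, 9, 15, 10, [15, 10]]

[4, 9, 15, 10, [15, 10]]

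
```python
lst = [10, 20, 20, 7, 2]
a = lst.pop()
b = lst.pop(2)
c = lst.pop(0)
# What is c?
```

After line 1: lst = [10, 20, 20, 7, 2]
After line 2 (pop() -> a = 2): lst = [10, 20, 20, 7]
After line 3 (pop(2) -> b = 20): lst = [10, 20, 7]
After line 4 (pop(0) -> c = 10): lst = [20, 7]

10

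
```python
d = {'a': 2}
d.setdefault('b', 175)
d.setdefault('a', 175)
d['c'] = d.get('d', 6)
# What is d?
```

After line 1: d = {'a': 2}
After line 2 (setdefault adds 'b'=175): d = {'a': 2, 'b': 175}
After line 3 (setdefault 'a' no-op, already exists): d = {'a': 2, 'b': 175}
After line 4 (get('d', 6) returns default since 'd' not in d): d = {'a': 2, 'b': 175, 'c': 6}

{'a': 2, 'b': 175, 'c': 6}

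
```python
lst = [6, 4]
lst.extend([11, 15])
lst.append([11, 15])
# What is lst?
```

After line 1: lst = [6, 4]
After line 2 (extend unpacks [11, 15]): lst = [6, 4, 11, 15]
After line 3 (append adds [11, 15] as single element): lst = [6, 4, 11, 15, [11, 15]]

[6, 4, 11, 15, [11, 15]]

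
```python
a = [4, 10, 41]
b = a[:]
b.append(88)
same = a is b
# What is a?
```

After line 1: a = [4, 10, 41]
After line 2 (b = a[:] is a shallow copy, new object): a = [4, 10, 41], b = [4, 10, 41]
After line 3 (append only mutates b): a = [4, 10, 41], b = [4, 10, 41, 88]
After line 4 (same = a is b; different objects -> False): same = False

[4, 10, 41]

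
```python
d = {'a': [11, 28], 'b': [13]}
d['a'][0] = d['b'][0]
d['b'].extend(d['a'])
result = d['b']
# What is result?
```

After line 1: d = {'a': [11, 28], 'b': [13]}
After line 2 (a[0] = b[0] = 13): d = {'a': [13, 28], 'b': [13]}
After line 3 (b.extend(a) appends [13, 28]): d = {'a': [13, 28], 'b': [13, 13, 28]}
After line 4: result = d['b'] = [13, 13, 28]

[13, 13, 28]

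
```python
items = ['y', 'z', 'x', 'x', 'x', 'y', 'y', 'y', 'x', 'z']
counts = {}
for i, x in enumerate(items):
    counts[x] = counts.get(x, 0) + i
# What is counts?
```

Initial: counts = {}, items = ['y', 'z', 'x', 'x', 'x', 'y', 'y', 'y', 'x', 'z']
i=0, x='y': counts = {'y': 0}
i=1, x='z': counts = {'y': 0, 'z': 1}
i=2, x='x': counts = {'y': 0, 'z': 1, 'x': 2}
i=3, x='x': counts = {'y': 0, 'z': 1, 'x': 5}
i=4, x='x': counts = {'y': 0, 'z': 1, 'x': 9}
i=5, x='y': counts = {'y': 5, 'z': 1, 'x': 9}
i=6, x='y': counts = {'y': 11, 'z': 1, 'x': 9}
i=7, x='y': counts = {'y': 18, 'z': 1, 'x': 9}
i=8, x='x': counts = {'y': 18, 'z': 1, 'x': 17}
i=9, x='z': counts = {'y': 18, 'z': 10, 'x': 17}

{'y': 18, 'z': 10, 'x': 17}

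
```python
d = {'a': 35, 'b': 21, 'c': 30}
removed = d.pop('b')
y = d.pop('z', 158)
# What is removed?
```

After line 1: d = {'a': 35, 'b': 21, 'c': 30}
After line 2 (pop 'b' returns 21): d = {'a': 35, 'c': 30}, removed = 21
After line 3 (pop 'z' missing, returns default 158): d = {'a': 35, 'c': 30}, y = 158

21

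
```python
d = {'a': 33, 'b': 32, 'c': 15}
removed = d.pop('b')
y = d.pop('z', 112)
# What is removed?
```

After line 1: d = {'a': 33, 'b': 32, 'c': 15}
After line 2 (pop 'b' returns 32): d = {'a': 33, 'c': 15}, removed = 32
After line 3 (pop 'z' missing, returns default 112): d = {'a': 33, 'c': 15}, y = 112

32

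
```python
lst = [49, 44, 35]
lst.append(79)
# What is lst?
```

[49, 44, 35, 79]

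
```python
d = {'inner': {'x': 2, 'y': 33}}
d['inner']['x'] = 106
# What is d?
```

After line 1: d = {'inner': {'x': 2, 'y': 33}}
After line 2 (inner x overwritten): d = {'inner': {'x': 106, 'y': 33}}

{'inner': {'x': 106, 'y': 33}}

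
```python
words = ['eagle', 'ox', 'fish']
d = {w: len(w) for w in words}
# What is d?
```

{'eagle': 5, 'ox': 2, 'fish': 4}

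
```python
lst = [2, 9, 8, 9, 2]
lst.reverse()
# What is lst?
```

[2, 9, 8, 9, 2]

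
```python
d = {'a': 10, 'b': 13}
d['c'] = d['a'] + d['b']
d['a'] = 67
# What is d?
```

After line 1: d = {'a': 10, 'b': 13}
After line 2 (d['c'] = 10 + 13): d = {'a': 10, 'b': 13, 'c': 23}
After line 3: d = {'a': 67, 'b': 13, 'c': 23}

{'a': 67, 'b': 13, 'c': 23}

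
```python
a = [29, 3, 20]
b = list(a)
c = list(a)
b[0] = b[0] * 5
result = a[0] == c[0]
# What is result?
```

After line 1: a = [29, 3, 20]
After line 2 (b = list(a), copy): a = [29, 3, 20], b = [29, 3, 20]
After line 3 (c = list(a) is a copy, new object): c = [29, 3, 20]
After line 4 (b[0] = 29 * 5 = 145; only b mutates (copy)): a = [29, 3, 20], b = [145, 3, 20], c = [29, 3, 20]
After line 5 (a[0] = 29, c[0] = 29; result = True)

True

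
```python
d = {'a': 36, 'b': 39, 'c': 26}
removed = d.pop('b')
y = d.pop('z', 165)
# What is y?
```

After line 1: d = {'a': 36, 'b': 39, 'c': 26}
After line 2 (pop 'b' returns 39): d = {'a': 36, 'c': 26}, removed = 39
After line 3 (pop 'z' missing, returns default 165): d = {'a': 36, 'c': 26}, y = 165

165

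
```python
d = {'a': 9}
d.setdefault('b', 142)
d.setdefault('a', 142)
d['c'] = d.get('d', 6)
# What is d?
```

After line 1: d = {'a': 9}
After line 2 (setdefault adds 'b'=142): d = {'a': 9, 'b': 142}
After line 3 (setdefault 'a' no-op, already exists): d = {'a': 9, 'b': 142}
After line 4 (get('d', 6) returns default since 'd' not in d): d = {'a': 9, 'b': 142, 'c': 6}

{'a': 9, 'b': 142, 'c': 6}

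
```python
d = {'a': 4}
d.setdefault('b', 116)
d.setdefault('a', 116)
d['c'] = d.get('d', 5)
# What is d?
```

After line 1: d = {'a': 4}
After line 2 (setdefault adds 'b'=116): d = {'a': 4, 'b': 116}
After line 3 (setdefault 'a' no-op, already exists): d = {'a': 4, 'b': 116}
After line 4 (get('d', 5) returns default since 'd' not in d): d = {'a': 4, 'b': 116, 'c': 5}

{'a': 4, 'b': 116, 'c': 5}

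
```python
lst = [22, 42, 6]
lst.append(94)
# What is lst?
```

[22, 42, 6, 94]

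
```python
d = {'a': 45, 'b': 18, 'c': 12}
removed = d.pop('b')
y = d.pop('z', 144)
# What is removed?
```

After line 1: d = {'a': 45, 'b': 18, 'c': 12}
After line 2 (pop 'b' returns 18): d = {'a': 45, 'c': 12}, removed = 18
After line 3 (pop 'z' missing, returns default 144): d = {'a': 45, 'c': 12}, y = 144

18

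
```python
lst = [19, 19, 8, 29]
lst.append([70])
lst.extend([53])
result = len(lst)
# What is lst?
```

After line 1: lst = [19, 19, 8, 29]
After line 2 (append adds [70] as single element): lst = [19, 19, 8, 29, [70]]
After line 3 (extend unpacks [53], adds 53): lst = [19, 19, 8, 29, [70], 53]
After line 4: result = len(lst) = 6

[19, 19, 8, 29, [70], 53]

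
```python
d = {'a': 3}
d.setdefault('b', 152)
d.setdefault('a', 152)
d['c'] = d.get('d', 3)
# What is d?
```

After line 1: d = {'a': 3}
After line 2 (setdefault adds 'b'=152): d = {'a': 3, 'b': 152}
After line 3 (setdefault 'a' no-op, already exists): d = {'a': 3, 'b': 152}
After line 4 (get('d', 3) returns default since 'd' not in d): d = {'a': 3, 'b': 152, 'c': 3}

{'a': 3, 'b': 152, 'c': 3}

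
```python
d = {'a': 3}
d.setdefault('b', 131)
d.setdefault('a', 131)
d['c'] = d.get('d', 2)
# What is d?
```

After line 1: d = {'a': 3}
After line 2 (setdefault adds 'b'=131): d = {'a': 3, 'b': 131}
After line 3 (setdefault 'a' no-op, already exists): d = {'a': 3, 'b': 131}
After line 4 (get('d', 2) returns default since 'd' not in d): d = {'a': 3, 'b': 131, 'c': 2}

{'a': 3, 'b': 131, 'c': 2}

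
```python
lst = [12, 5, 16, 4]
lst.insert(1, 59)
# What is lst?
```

[12, 59, 5, 16, 4]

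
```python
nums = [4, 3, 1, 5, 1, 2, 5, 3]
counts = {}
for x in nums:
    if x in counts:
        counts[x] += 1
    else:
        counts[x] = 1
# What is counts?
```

Initial: counts = {}, nums = [4, 3, 1, 5, 1, 2, 5, 3]
See 4: counts = {4: 1}
See 3: counts = {4: 1, 3: 1}
See 1: counts = {4: 1, 3: 1, 1: 1}
See 5: counts = {4: 1, 3: 1, 1: 1, 5: 1}
See 1: counts = {4: 1, 3: 1, 1: 2, 5: 1}
See 2: counts = {4: 1, 3: 1, 1: 2, 5: 1, 2: 1}
See 5: counts = {4: 1, 3: 1, 1: 2, 5: 2, 2: 1}
See 3: counts = {4: 1, 3: 2, 1: 2, 5: 2, 2: 1}

{4: 1, 3: 2, 1: 2, 5: 2, 2: 1}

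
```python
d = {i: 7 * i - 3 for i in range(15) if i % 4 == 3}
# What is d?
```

{3: 18, 7: 46, 11: 74}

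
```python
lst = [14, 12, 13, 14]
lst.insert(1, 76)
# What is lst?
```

[14, 76, 12, 13, 14]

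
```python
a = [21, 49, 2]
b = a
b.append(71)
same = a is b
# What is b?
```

After line 1: a = [21, 49, 2]
After line 2 (b = a is an alias, same object): a = [21, 49, 2], b = [21, 49, 2]
After line 3 (b.append mutates the shared list): a = [21, 49, 2, 71], b = [21, 49, 2, 71]
After line 4 (same = a is b; same object -> True): same = True

[21, 49, 2, 71]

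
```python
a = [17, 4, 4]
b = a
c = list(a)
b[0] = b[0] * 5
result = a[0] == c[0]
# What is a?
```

After line 1: a = [17, 4, 4]
After line 2 (b = a, alias): a = [17, 4, 4], b = [17, 4, 4]
After line 3 (c = list(a) is a copy, new object): c = [17, 4, 4]
After line 4 (b[0] = 17 * 5 = 85; mutates shared a/b): a = b = [85, 4, 4], c = [17, 4, 4]
After line 5 (a[0] = 85, c[0] = 17; result = False)

[85, 4, 4]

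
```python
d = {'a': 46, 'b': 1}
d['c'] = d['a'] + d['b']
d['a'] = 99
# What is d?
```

After line 1: d = {'a': 46, 'b': 1}
After line 2 (d['c'] = 46 + 1): d = {'a': 46, 'b': 1, 'c': 47}
After line 3: d = {'a': 99, 'b': 1, 'c': 47}

{'a': 99, 'b': 1, 'c': 47}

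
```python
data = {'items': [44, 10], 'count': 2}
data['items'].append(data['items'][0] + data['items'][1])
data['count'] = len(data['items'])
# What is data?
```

After line 1: data = {'items': [44, 10], 'count': 2}
After line 2 (append 44 + 10 = 54): data = {'items': [44, 10, 54], 'count': 2}
After line 3 (count = len(items) = 3): data = {'items': [44, 10, 54], 'count': 3}

{'items': [44, 10, 54], 'count': 3}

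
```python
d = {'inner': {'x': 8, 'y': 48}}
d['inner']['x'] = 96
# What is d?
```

After line 1: d = {'inner': {'x': 8, 'y': 48}}
After line 2 (inner x overwritten): d = {'inner': {'x': 96, 'y': 48}}

{'inner': {'x': 96, 'y': 48}}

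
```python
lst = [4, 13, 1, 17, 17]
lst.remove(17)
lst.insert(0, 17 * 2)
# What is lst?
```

After line 1: lst = [4, 13, 1, 17, 17]
After line 2 (remove first 17): lst = [4, 13, 1, 17]
After line 3 (insert 34 at index 0): lst = [34, 4, 13, 1, 17]

[34, 4, 13, 1, 17]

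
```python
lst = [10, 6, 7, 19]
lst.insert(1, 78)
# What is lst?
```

[10, 78, 6, 7, 19]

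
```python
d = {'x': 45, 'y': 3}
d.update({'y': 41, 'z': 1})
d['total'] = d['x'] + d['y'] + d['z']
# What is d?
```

After line 1: d = {'x': 45, 'y': 3}
After line 2 (y overwritten, z added): d = {'x': 45, 'y': 41, 'z': 1}
After line 3 (total = 45 + 41 + 1 = 87): d = {'x': 45, 'y': 41, 'z': 1, 'total': 87}

{'x': 45, 'y': 41, 'z': 1, 'total': 87}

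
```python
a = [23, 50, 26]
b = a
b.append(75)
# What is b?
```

After line 1: a = [23, 50, 26]
After line 2 (b = a is an alias, same object): a = [23, 50, 26], b = [23, 50, 26]
After line 3 (b.append mutates the shared list): a = [23, 50, 26, 75], b = [23, 50, 26, 75]

[23, 50, 26, 75]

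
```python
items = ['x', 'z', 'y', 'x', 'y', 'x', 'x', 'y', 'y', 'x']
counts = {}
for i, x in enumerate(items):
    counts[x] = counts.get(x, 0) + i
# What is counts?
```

Initial: counts = {}, items = ['x', 'z', 'y', 'x', 'y', 'x', 'x', 'y', 'y', 'x']
i=0, x='x': counts = {'x': 0}
i=1, x='z': counts = {'x': 0, 'z': 1}
i=2, x='y': counts = {'x': 0, 'z': 1, 'y': 2}
i=3, x='x': counts = {'x': 3, 'z': 1, 'y': 2}
i=4, x='y': counts = {'x': 3, 'z': 1, 'y': 6}
i=5, x='x': counts = {'x': 8, 'z': 1, 'y': 6}
i=6, x='x': counts = {'x': 14, 'z': 1, 'y': 6}
i=7, x='y': counts = {'x': 14, 'z': 1, 'y': 13}
i=8, x='y': counts = {'x': 14, 'z': 1, 'y': 21}
i=9, x='x': counts = {'x': 23, 'z': 1, 'y': 21}

{'x': 23, 'z': 1, 'y': 21}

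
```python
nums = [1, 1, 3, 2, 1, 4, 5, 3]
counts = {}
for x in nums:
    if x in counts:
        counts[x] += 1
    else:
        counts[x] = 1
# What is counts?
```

Initial: counts = {}, nums = [1, 1, 3, 2, 1, 4, 5, 3]
See 1: counts = {1: 1}
See 1: counts = {1: 2}
See 3: counts = {1: 2, 3: 1}
See 2: counts = {1: 2, 3: 1, 2: 1}
See 1: counts = {1: 3, 3: 1, 2: 1}
See 4: counts = {1: 3, 3: 1, 2: 1, 4: 1}
See 5: counts = {1: 3, 3: 1, 2: 1, 4: 1, 5: 1}
See 3: counts = {1: 3, 3: 2, 2: 1, 4: 1, 5: 1}

{1: 3, 3: 2, 2: 1, 4: 1, 5: 1}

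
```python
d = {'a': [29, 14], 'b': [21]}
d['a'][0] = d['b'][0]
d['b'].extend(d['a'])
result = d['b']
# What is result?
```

After line 1: d = {'a': [29, 14], 'b': [21]}
After line 2 (a[0] = b[0] = 21): d = {'a': [21, 14], 'b': [21]}
After line 3 (b.extend(a) appends [21, 14]): d = {'a': [21, 14], 'b': [21, 21, 14]}
After line 4: result = d['b'] = [21, 21, 14]

[21, 21, 14]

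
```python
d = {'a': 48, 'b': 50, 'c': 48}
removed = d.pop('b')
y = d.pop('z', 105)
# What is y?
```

After line 1: d = {'a': 48, 'b': 50, 'c': 48}
After line 2 (pop 'b' returns 50): d = {'a': 48, 'c': 48}, removed = 50
After line 3 (pop 'z' missing, returns default 105): d = {'a': 48, 'c': 48}, y = 105

105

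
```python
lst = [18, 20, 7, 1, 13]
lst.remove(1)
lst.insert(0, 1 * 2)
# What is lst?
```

After line 1: lst = [18, 20, 7, 1, 13]
After line 2 (remove first 1): lst = [18, 20, 7, 13]
After line 3 (insert 2 at index 0): lst = [2, 18, 20, 7, 13]

[2, 18, 20, 7, 13]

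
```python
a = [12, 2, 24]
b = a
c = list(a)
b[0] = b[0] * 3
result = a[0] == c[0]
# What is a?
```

After line 1: a = [12, 2, 24]
After line 2 (b = a, alias): a = [12, 2, 24], b = [12, 2, 24]
After line 3 (c = list(a) is a copy, new object): c = [12, 2, 24]
After line 4 (b[0] = 12 * 3 = 36; mutates shared a/b): a = b = [36, 2, 24], c = [12, 2, 24]
After line 5 (a[0] = 36, c[0] = 12; result = False)

[36, 2, 24]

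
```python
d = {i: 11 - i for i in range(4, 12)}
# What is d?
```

{4: 7, 5: 6, 6: 5, 7: 4, 8: 3, 9: 2, 10: 1, 11: 0}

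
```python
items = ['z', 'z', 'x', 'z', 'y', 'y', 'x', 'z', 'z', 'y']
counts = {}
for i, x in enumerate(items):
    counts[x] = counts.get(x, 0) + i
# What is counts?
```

Initial: counts = {}, items = ['z', 'z', 'x', 'z', 'y', 'y', 'x', 'z', 'z', 'y']
i=0, x='z': counts = {'z': 0}
i=1, x='z': counts = {'z': 1}
i=2, x='x': counts = {'z': 1, 'x': 2}
i=3, x='z': counts = {'z': 4, 'x': 2}
i=4, x='y': counts = {'z': 4, 'x': 2, 'y': 4}
i=5, x='y': counts = {'z': 4, 'x': 2, 'y': 9}
i=6, x='x': counts = {'z': 4, 'x': 8, 'y': 9}
i=7, x='z': counts = {'z': 11, 'x': 8, 'y': 9}
i=8, x='z': counts = {'z': 19, 'x': 8, 'y': 9}
i=9, x='y': counts = {'z': 19, 'x': 8, 'y': 18}

{'z': 19, 'x': 8, 'y': 18}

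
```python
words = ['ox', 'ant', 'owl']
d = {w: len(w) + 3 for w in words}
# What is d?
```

{'ox': 5, 'ant': 6, 'owl': 6}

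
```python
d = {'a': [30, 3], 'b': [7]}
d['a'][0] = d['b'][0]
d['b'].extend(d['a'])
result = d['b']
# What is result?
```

After line 1: d = {'a': [30, 3], 'b': [7]}
After line 2 (a[0] = b[0] = 7): d = {'a': [7, 3], 'b': [7]}
After line 3 (b.extend(a) appends [7, 3]): d = {'a': [7, 3], 'b': [7, 7, 3]}
After line 4: result = d['b'] = [7, 7, 3]

[7, 7, 3]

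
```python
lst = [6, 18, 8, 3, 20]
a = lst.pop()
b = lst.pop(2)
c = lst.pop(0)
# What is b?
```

After line 1: lst = [6, 18, 8, 3, 20]
After line 2 (pop() -> a = 20): lst = [6, 18, 8, 3]
After line 3 (pop(2) -> b = 8): lst = [6, 18, 3]
After line 4 (pop(0) -> c = 6): lst = [18, 3]

8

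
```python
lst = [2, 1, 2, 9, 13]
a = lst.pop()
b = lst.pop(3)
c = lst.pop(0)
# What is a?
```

After line 1: lst = [2, 1, 2, 9, 13]
After line 2 (pop() -> a = 13): lst = [2, 1, 2, 9]
After line 3 (pop(3) -> b = 9): lst = [2, 1, 2]
After line 4 (pop(0) -> c = 2): lst = [1, 2]

13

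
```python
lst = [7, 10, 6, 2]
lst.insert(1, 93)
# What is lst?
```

[7, 93, 10, 6, 2]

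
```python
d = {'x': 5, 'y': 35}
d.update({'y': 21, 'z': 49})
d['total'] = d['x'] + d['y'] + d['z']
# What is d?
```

After line 1: d = {'x': 5, 'y': 35}
After line 2 (y overwritten, z added): d = {'x': 5, 'y': 21, 'z': 49}
After line 3 (total = 5 + 21 + 49 = 75): d = {'x': 5, 'y': 21, 'z': 49, 'total': 75}

{'x': 5, 'y': 21, 'z': 49, 'total': 75}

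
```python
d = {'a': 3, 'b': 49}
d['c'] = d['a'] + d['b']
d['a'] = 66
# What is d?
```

After line 1: d = {'a': 3, 'b': 49}
After line 2 (d['c'] = 3 + 49): d = {'a': 3, 'b': 49, 'c': 52}
After line 3: d = {'a': 66, 'b': 49, 'c': 52}

{'a': 66, 'b': 49, 'c': 52}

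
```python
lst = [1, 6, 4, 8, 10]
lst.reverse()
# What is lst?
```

[10, 8, 4, 6, 1]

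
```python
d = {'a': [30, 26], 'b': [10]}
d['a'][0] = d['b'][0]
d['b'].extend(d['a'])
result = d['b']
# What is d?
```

After line 1: d = {'a': [30, 26], 'b': [10]}
After line 2 (a[0] = b[0] = 10): d = {'a': [10, 26], 'b': [10]}
After line 3 (b.extend(a) appends [10, 26]): d = {'a': [10, 26], 'b': [10, 10, 26]}
After line 4: result = d['b'] = [10, 10, 26]

{'a': [10, 26], 'b': [10, 10, 26]}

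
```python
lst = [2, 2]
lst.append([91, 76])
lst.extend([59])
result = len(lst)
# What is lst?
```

After line 1: lst = [2, 2]
After line 2 (append adds [91, 76] as single element): lst = [2, 2, [91, 76]]
After line 3 (extend unpacks [59], adds 59): lst = [2, 2, [91, 76], 59]
After line 4: result = len(lst) = 4

[2, 2, [91, 76], 59]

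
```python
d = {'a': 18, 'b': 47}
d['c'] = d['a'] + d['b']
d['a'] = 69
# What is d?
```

After line 1: d = {'a': 18, 'b': 47}
After line 2 (d['c'] = 18 + 47): d = {'a': 18, 'b': 47, 'c': 65}
After line 3: d = {'a': 69, 'b': 47, 'c': 65}

{'a': 69, 'b': 47, 'c': 65}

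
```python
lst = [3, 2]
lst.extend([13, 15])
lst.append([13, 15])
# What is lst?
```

After line 1: lst = [3, 2]
After line 2 (extend unpacks [13, 15]): lst = [3, 2, 13, 15]
After line 3 (append adds [13, 15] as single element): lst = [3, 2, 13, 15, [13, 15]]

[3, 2, 13, 15, [13, 15]]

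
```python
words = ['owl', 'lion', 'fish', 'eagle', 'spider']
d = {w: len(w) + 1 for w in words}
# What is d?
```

{'owl': 4, 'lion': 5, 'fish': 5, 'eagle': 6, 'spider': 7}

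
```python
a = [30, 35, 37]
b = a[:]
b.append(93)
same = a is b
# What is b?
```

After line 1: a = [30, 35, 37]
After line 2 (b = a[:] is a shallow copy, new object): a = [30, 35, 37], b = [30, 35, 37]
After line 3 (append only mutates b): a = [30, 35, 37], b = [30, 35, 37, 93]
After line 4 (same = a is b; different objects -> False): same = False

[30, 35, 37, 93]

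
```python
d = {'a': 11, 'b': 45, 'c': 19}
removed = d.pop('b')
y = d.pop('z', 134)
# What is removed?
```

After line 1: d = {'a': 11, 'b': 45, 'c': 19}
After line 2 (pop 'b' returns 45): d = {'a': 11, 'c': 19}, removed = 45
After line 3 (pop 'z' missing, returns default 134): d = {'a': 11, 'c': 19}, y = 134

45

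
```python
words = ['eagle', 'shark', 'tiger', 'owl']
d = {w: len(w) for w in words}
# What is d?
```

{'eagle': 5, 'shark': 5, 'tiger': 5, 'owl': 3}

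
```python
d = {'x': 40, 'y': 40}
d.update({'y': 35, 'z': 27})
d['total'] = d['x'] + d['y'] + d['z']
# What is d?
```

After line 1: d = {'x': 40, 'y': 40}
After line 2 (y overwritten, z added): d = {'x': 40, 'y': 35, 'z': 27}
After line 3 (total = 40 + 35 + 27 = 102): d = {'x': 40, 'y': 35, 'z': 27, 'total': 102}

{'x': 40, 'y': 35, 'z': 27, 'total': 102}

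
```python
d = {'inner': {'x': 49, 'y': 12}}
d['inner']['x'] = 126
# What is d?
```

After line 1: d = {'inner': {'x': 49, 'y': 12}}
After line 2 (inner x overwritten): d = {'inner': {'x': 126, 'y': 12}}

{'inner': {'x': 126, 'y': 12}}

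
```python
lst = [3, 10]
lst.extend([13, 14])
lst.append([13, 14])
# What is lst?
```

After line 1: lst = [3, 10]
After line 2 (extend unpacks [13, 14]): lst = [3, 10, 13, 14]
After line 3 (append adds [13, 14] as single element): lst = [3, 10, 13, 14, [13, 14]]

[3, 10, 13, 14, [13, 14]]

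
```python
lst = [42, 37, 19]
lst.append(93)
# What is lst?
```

[42, 37, 19, 93]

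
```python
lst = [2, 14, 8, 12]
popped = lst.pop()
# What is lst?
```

[2, 14, 8]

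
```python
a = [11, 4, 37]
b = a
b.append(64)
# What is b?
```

After line 1: a = [11, 4, 37]
After line 2 (b = a is an alias, same object): a = [11, 4, 37], b = [11, 4, 37]
After line 3 (b.append mutates the shared list): a = [11, 4, 37, 64], b = [11, 4, 37, 64]

[11, 4, 37, 64]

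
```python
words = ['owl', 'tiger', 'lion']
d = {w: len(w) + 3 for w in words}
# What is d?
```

{'owl': 6, 'tiger': 8, 'lion': 7}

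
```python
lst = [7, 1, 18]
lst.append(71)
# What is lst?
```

[7, 1, 18, 71]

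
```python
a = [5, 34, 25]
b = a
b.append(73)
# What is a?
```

After line 1: a = [5, 34, 25]
After line 2 (b = a is an alias, same object): a = [5, 34, 25], b = [5, 34, 25]
After line 3 (b.append mutates the shared list): a = [5, 34, 25, 73], b = [5, 34, 25, 73]

[5, 34, 25, 73]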